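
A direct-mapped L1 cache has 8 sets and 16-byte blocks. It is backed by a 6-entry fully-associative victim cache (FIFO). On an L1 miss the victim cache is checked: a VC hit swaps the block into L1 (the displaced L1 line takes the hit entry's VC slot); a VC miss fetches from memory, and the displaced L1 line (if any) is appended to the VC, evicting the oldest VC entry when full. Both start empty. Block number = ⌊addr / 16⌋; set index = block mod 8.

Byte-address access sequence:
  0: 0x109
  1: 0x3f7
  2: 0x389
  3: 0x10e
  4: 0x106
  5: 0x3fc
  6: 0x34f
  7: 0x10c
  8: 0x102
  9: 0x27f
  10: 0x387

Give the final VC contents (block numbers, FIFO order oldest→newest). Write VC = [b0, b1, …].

  [0] addr=0x109 blk=16 s=0: MISS | VC []
  [1] addr=0x3f7 blk=63 s=7: MISS | VC []
  [2] addr=0x389 blk=56 s=0: MISS | VC [16]
  [3] addr=0x10e blk=16 s=0: VC-HIT | VC [56]
  [4] addr=0x106 blk=16 s=0: L1-HIT | VC [56]
  [5] addr=0x3fc blk=63 s=7: L1-HIT | VC [56]
  [6] addr=0x34f blk=52 s=4: MISS | VC [56]
  [7] addr=0x10c blk=16 s=0: L1-HIT | VC [56]
  [8] addr=0x102 blk=16 s=0: L1-HIT | VC [56]
  [9] addr=0x27f blk=39 s=7: MISS | VC [56, 63]
  [10] addr=0x387 blk=56 s=0: VC-HIT | VC [16, 63]

VC = [16, 63]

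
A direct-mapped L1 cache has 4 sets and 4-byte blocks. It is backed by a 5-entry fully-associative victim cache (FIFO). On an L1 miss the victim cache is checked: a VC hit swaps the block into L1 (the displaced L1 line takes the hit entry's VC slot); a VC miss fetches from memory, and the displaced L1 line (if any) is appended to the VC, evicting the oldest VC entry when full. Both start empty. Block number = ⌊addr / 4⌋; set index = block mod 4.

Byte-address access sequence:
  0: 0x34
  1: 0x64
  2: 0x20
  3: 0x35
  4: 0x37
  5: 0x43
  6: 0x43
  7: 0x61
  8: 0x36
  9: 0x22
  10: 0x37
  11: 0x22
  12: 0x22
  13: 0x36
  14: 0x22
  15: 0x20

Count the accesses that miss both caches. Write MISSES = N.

MISSES = 5

#0 0x34→b13/s1 MISS; vc=[]
#1 0x64→b25/s1 MISS; vc=[13]
#2 0x20→b8/s0 MISS; vc=[13]
#3 0x35→b13/s1 VC-HIT; vc=[25]
#4 0x37→b13/s1 L1-HIT; vc=[25]
#5 0x43→b16/s0 MISS; vc=[25,8]
#6 0x43→b16/s0 L1-HIT; vc=[25,8]
#7 0x61→b24/s0 MISS; vc=[25,8,16]
#8 0x36→b13/s1 L1-HIT; vc=[25,8,16]
#9 0x22→b8/s0 VC-HIT; vc=[25,24,16]
#10 0x37→b13/s1 L1-HIT; vc=[25,24,16]
#11 0x22→b8/s0 L1-HIT; vc=[25,24,16]
#12 0x22→b8/s0 L1-HIT; vc=[25,24,16]
#13 0x36→b13/s1 L1-HIT; vc=[25,24,16]
#14 0x22→b8/s0 L1-HIT; vc=[25,24,16]
#15 0x20→b8/s0 L1-HIT; vc=[25,24,16]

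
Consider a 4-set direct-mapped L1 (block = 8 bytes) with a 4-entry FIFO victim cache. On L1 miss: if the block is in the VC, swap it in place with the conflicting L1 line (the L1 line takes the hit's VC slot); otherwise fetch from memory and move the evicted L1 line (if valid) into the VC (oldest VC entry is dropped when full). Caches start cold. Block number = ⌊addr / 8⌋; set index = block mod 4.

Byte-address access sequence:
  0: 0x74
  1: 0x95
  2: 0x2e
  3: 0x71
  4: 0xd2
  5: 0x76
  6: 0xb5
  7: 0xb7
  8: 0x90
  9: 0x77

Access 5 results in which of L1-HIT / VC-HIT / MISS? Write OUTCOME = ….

OUTCOME = VC-HIT

#0 0x74→b14/s2 MISS; vc=[]
#1 0x95→b18/s2 MISS; vc=[14]
#2 0x2e→b5/s1 MISS; vc=[14]
#3 0x71→b14/s2 VC-HIT; vc=[18]
#4 0xd2→b26/s2 MISS; vc=[18,14]
#5 0x76→b14/s2 VC-HIT; vc=[18,26]
#6 0xb5→b22/s2 MISS; vc=[18,26,14]
#7 0xb7→b22/s2 L1-HIT; vc=[18,26,14]
#8 0x90→b18/s2 VC-HIT; vc=[22,26,14]
#9 0x77→b14/s2 VC-HIT; vc=[22,26,18]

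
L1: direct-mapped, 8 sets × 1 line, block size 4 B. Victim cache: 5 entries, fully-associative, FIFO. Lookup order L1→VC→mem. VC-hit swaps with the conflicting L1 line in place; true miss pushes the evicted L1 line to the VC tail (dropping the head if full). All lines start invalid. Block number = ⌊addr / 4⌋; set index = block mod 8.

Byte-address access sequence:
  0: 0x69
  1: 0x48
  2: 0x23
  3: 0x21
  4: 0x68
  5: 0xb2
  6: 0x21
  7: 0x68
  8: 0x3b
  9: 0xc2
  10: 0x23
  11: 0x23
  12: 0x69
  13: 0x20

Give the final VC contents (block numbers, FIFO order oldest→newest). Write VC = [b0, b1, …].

0: 0x69 (blk 26, set 2) → MISS  vc=[]
1: 0x48 (blk 18, set 2) → MISS  vc=[26]
2: 0x23 (blk 8, set 0) → MISS  vc=[26]
3: 0x21 (blk 8, set 0) → L1-HIT  vc=[26]
4: 0x68 (blk 26, set 2) → VC-HIT  vc=[18]
5: 0xb2 (blk 44, set 4) → MISS  vc=[18]
6: 0x21 (blk 8, set 0) → L1-HIT  vc=[18]
7: 0x68 (blk 26, set 2) → L1-HIT  vc=[18]
8: 0x3b (blk 14, set 6) → MISS  vc=[18]
9: 0xc2 (blk 48, set 0) → MISS  vc=[18, 8]
10: 0x23 (blk 8, set 0) → VC-HIT  vc=[18, 48]
11: 0x23 (blk 8, set 0) → L1-HIT  vc=[18, 48]
12: 0x69 (blk 26, set 2) → L1-HIT  vc=[18, 48]
13: 0x20 (blk 8, set 0) → L1-HIT  vc=[18, 48]

VC = [18, 48]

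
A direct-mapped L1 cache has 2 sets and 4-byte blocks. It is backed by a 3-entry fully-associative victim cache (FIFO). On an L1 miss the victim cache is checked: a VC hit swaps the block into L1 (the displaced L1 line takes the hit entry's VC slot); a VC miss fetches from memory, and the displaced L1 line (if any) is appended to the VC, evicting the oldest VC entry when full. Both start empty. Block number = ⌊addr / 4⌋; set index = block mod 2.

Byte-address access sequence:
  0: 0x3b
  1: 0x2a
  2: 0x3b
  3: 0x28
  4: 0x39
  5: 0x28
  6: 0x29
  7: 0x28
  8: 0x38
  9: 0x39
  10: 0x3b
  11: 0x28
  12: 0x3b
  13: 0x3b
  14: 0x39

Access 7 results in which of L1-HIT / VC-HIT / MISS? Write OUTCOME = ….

OUTCOME = L1-HIT

#0 0x3b→b14/s0 MISS; vc=[]
#1 0x2a→b10/s0 MISS; vc=[14]
#2 0x3b→b14/s0 VC-HIT; vc=[10]
#3 0x28→b10/s0 VC-HIT; vc=[14]
#4 0x39→b14/s0 VC-HIT; vc=[10]
#5 0x28→b10/s0 VC-HIT; vc=[14]
#6 0x29→b10/s0 L1-HIT; vc=[14]
#7 0x28→b10/s0 L1-HIT; vc=[14]
#8 0x38→b14/s0 VC-HIT; vc=[10]
#9 0x39→b14/s0 L1-HIT; vc=[10]
#10 0x3b→b14/s0 L1-HIT; vc=[10]
#11 0x28→b10/s0 VC-HIT; vc=[14]
#12 0x3b→b14/s0 VC-HIT; vc=[10]
#13 0x3b→b14/s0 L1-HIT; vc=[10]
#14 0x39→b14/s0 L1-HIT; vc=[10]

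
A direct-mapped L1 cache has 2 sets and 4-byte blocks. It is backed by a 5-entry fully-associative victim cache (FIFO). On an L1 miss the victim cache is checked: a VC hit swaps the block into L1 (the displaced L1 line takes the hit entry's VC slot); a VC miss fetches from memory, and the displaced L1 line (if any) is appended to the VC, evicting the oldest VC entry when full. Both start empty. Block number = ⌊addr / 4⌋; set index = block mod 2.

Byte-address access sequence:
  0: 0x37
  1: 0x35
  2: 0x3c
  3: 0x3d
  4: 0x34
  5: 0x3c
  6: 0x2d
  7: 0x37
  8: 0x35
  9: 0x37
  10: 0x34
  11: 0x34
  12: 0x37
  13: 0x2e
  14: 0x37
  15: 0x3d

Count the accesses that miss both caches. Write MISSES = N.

0: 0x37 (blk 13, set 1) → MISS  vc=[]
1: 0x35 (blk 13, set 1) → L1-HIT  vc=[]
2: 0x3c (blk 15, set 1) → MISS  vc=[13]
3: 0x3d (blk 15, set 1) → L1-HIT  vc=[13]
4: 0x34 (blk 13, set 1) → VC-HIT  vc=[15]
5: 0x3c (blk 15, set 1) → VC-HIT  vc=[13]
6: 0x2d (blk 11, set 1) → MISS  vc=[13, 15]
7: 0x37 (blk 13, set 1) → VC-HIT  vc=[11, 15]
8: 0x35 (blk 13, set 1) → L1-HIT  vc=[11, 15]
9: 0x37 (blk 13, set 1) → L1-HIT  vc=[11, 15]
10: 0x34 (blk 13, set 1) → L1-HIT  vc=[11, 15]
11: 0x34 (blk 13, set 1) → L1-HIT  vc=[11, 15]
12: 0x37 (blk 13, set 1) → L1-HIT  vc=[11, 15]
13: 0x2e (blk 11, set 1) → VC-HIT  vc=[13, 15]
14: 0x37 (blk 13, set 1) → VC-HIT  vc=[11, 15]
15: 0x3d (blk 15, set 1) → VC-HIT  vc=[11, 13]

MISSES = 3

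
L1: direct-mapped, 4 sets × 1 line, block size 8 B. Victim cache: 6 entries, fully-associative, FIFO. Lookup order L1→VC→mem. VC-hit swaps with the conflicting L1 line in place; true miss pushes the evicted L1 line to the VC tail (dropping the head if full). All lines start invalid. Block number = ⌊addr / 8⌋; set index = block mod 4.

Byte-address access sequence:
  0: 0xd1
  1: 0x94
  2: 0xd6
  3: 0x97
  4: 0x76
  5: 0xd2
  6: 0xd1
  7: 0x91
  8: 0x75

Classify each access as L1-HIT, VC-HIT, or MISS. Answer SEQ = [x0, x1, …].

  [0] addr=0xd1 blk=26 s=2: MISS | VC []
  [1] addr=0x94 blk=18 s=2: MISS | VC [26]
  [2] addr=0xd6 blk=26 s=2: VC-HIT | VC [18]
  [3] addr=0x97 blk=18 s=2: VC-HIT | VC [26]
  [4] addr=0x76 blk=14 s=2: MISS | VC [26, 18]
  [5] addr=0xd2 blk=26 s=2: VC-HIT | VC [14, 18]
  [6] addr=0xd1 blk=26 s=2: L1-HIT | VC [14, 18]
  [7] addr=0x91 blk=18 s=2: VC-HIT | VC [14, 26]
  [8] addr=0x75 blk=14 s=2: VC-HIT | VC [18, 26]

SEQ = [MISS, MISS, VC-HIT, VC-HIT, MISS, VC-HIT, L1-HIT, VC-HIT, VC-HIT]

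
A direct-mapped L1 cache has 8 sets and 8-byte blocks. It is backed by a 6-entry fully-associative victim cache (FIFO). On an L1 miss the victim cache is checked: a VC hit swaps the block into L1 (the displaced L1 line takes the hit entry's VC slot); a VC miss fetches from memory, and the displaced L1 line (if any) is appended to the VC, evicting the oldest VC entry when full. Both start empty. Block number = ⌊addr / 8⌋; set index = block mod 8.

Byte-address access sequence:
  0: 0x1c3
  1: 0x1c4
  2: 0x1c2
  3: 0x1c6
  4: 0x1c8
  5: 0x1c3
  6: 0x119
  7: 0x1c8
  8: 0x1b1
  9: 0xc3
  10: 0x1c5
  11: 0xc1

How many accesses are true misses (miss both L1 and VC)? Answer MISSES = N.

MISSES = 5

0: 0x1c3 (blk 56, set 0) → MISS  vc=[]
1: 0x1c4 (blk 56, set 0) → L1-HIT  vc=[]
2: 0x1c2 (blk 56, set 0) → L1-HIT  vc=[]
3: 0x1c6 (blk 56, set 0) → L1-HIT  vc=[]
4: 0x1c8 (blk 57, set 1) → MISS  vc=[]
5: 0x1c3 (blk 56, set 0) → L1-HIT  vc=[]
6: 0x119 (blk 35, set 3) → MISS  vc=[]
7: 0x1c8 (blk 57, set 1) → L1-HIT  vc=[]
8: 0x1b1 (blk 54, set 6) → MISS  vc=[]
9: 0xc3 (blk 24, set 0) → MISS  vc=[56]
10: 0x1c5 (blk 56, set 0) → VC-HIT  vc=[24]
11: 0xc1 (blk 24, set 0) → VC-HIT  vc=[56]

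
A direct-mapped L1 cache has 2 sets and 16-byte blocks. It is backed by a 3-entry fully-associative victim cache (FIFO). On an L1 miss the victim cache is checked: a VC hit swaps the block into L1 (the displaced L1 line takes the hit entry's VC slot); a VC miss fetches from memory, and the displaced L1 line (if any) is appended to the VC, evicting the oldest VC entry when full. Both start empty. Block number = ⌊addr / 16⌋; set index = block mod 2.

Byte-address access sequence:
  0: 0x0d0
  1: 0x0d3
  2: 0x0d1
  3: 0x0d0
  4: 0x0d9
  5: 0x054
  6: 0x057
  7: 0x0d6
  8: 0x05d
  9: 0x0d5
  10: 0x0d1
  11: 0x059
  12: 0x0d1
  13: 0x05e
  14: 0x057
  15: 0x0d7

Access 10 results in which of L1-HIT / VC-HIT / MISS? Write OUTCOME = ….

OUTCOME = L1-HIT

  [0] addr=0xd0 blk=13 s=1: MISS | VC []
  [1] addr=0xd3 blk=13 s=1: L1-HIT | VC []
  [2] addr=0xd1 blk=13 s=1: L1-HIT | VC []
  [3] addr=0xd0 blk=13 s=1: L1-HIT | VC []
  [4] addr=0xd9 blk=13 s=1: L1-HIT | VC []
  [5] addr=0x54 blk=5 s=1: MISS | VC [13]
  [6] addr=0x57 blk=5 s=1: L1-HIT | VC [13]
  [7] addr=0xd6 blk=13 s=1: VC-HIT | VC [5]
  [8] addr=0x5d blk=5 s=1: VC-HIT | VC [13]
  [9] addr=0xd5 blk=13 s=1: VC-HIT | VC [5]
  [10] addr=0xd1 blk=13 s=1: L1-HIT | VC [5]
  [11] addr=0x59 blk=5 s=1: VC-HIT | VC [13]
  [12] addr=0xd1 blk=13 s=1: VC-HIT | VC [5]
  [13] addr=0x5e blk=5 s=1: VC-HIT | VC [13]
  [14] addr=0x57 blk=5 s=1: L1-HIT | VC [13]
  [15] addr=0xd7 blk=13 s=1: VC-HIT | VC [5]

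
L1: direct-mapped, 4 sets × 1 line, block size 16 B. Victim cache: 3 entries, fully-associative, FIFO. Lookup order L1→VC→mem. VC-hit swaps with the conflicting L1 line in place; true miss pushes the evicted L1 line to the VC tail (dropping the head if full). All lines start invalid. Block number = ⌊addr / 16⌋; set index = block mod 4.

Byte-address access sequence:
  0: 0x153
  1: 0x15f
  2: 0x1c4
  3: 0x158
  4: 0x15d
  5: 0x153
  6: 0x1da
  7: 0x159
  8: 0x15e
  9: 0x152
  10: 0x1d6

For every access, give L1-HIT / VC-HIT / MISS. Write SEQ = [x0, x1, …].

SEQ = [MISS, L1-HIT, MISS, L1-HIT, L1-HIT, L1-HIT, MISS, VC-HIT, L1-HIT, L1-HIT, VC-HIT]

  [0] addr=0x153 blk=21 s=1: MISS | VC []
  [1] addr=0x15f blk=21 s=1: L1-HIT | VC []
  [2] addr=0x1c4 blk=28 s=0: MISS | VC []
  [3] addr=0x158 blk=21 s=1: L1-HIT | VC []
  [4] addr=0x15d blk=21 s=1: L1-HIT | VC []
  [5] addr=0x153 blk=21 s=1: L1-HIT | VC []
  [6] addr=0x1da blk=29 s=1: MISS | VC [21]
  [7] addr=0x159 blk=21 s=1: VC-HIT | VC [29]
  [8] addr=0x15e blk=21 s=1: L1-HIT | VC [29]
  [9] addr=0x152 blk=21 s=1: L1-HIT | VC [29]
  [10] addr=0x1d6 blk=29 s=1: VC-HIT | VC [21]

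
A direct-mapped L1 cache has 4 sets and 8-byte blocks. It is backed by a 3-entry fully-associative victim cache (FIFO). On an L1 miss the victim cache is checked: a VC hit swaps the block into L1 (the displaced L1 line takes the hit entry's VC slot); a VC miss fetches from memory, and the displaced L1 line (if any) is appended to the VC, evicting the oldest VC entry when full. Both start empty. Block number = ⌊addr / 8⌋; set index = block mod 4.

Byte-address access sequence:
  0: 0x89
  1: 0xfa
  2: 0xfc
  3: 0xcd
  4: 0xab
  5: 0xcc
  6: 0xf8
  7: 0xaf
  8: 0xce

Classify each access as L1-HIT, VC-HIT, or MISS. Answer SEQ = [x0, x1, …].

SEQ = [MISS, MISS, L1-HIT, MISS, MISS, VC-HIT, L1-HIT, VC-HIT, VC-HIT]

#0 0x89→b17/s1 MISS; vc=[]
#1 0xfa→b31/s3 MISS; vc=[]
#2 0xfc→b31/s3 L1-HIT; vc=[]
#3 0xcd→b25/s1 MISS; vc=[17]
#4 0xab→b21/s1 MISS; vc=[17,25]
#5 0xcc→b25/s1 VC-HIT; vc=[17,21]
#6 0xf8→b31/s3 L1-HIT; vc=[17,21]
#7 0xaf→b21/s1 VC-HIT; vc=[17,25]
#8 0xce→b25/s1 VC-HIT; vc=[17,21]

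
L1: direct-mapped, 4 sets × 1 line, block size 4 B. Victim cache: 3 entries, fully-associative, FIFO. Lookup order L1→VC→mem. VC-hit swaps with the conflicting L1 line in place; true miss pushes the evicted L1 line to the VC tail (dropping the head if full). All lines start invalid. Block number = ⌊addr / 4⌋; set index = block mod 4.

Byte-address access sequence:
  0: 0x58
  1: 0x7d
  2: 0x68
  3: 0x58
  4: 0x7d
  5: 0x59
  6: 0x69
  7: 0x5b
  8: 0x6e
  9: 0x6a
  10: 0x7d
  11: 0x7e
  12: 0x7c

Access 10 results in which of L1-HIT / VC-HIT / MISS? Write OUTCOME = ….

#0 0x58→b22/s2 MISS; vc=[]
#1 0x7d→b31/s3 MISS; vc=[]
#2 0x68→b26/s2 MISS; vc=[22]
#3 0x58→b22/s2 VC-HIT; vc=[26]
#4 0x7d→b31/s3 L1-HIT; vc=[26]
#5 0x59→b22/s2 L1-HIT; vc=[26]
#6 0x69→b26/s2 VC-HIT; vc=[22]
#7 0x5b→b22/s2 VC-HIT; vc=[26]
#8 0x6e→b27/s3 MISS; vc=[26,31]
#9 0x6a→b26/s2 VC-HIT; vc=[22,31]
#10 0x7d→b31/s3 VC-HIT; vc=[22,27]
#11 0x7e→b31/s3 L1-HIT; vc=[22,27]
#12 0x7c→b31/s3 L1-HIT; vc=[22,27]

OUTCOME = VC-HIT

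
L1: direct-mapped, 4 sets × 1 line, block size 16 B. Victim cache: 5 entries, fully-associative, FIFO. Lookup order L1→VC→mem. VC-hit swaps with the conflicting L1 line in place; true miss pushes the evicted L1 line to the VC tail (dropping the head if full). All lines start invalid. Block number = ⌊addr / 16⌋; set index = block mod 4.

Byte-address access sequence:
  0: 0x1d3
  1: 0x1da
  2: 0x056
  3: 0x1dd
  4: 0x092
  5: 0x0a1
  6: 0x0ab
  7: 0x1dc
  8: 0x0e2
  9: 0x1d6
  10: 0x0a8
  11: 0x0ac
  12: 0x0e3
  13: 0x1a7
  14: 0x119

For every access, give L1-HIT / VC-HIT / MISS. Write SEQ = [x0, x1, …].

SEQ = [MISS, L1-HIT, MISS, VC-HIT, MISS, MISS, L1-HIT, VC-HIT, MISS, L1-HIT, VC-HIT, L1-HIT, VC-HIT, MISS, MISS]

0: 0x1d3 (blk 29, set 1) → MISS  vc=[]
1: 0x1da (blk 29, set 1) → L1-HIT  vc=[]
2: 0x56 (blk 5, set 1) → MISS  vc=[29]
3: 0x1dd (blk 29, set 1) → VC-HIT  vc=[5]
4: 0x92 (blk 9, set 1) → MISS  vc=[5, 29]
5: 0xa1 (blk 10, set 2) → MISS  vc=[5, 29]
6: 0xab (blk 10, set 2) → L1-HIT  vc=[5, 29]
7: 0x1dc (blk 29, set 1) → VC-HIT  vc=[5, 9]
8: 0xe2 (blk 14, set 2) → MISS  vc=[5, 9, 10]
9: 0x1d6 (blk 29, set 1) → L1-HIT  vc=[5, 9, 10]
10: 0xa8 (blk 10, set 2) → VC-HIT  vc=[5, 9, 14]
11: 0xac (blk 10, set 2) → L1-HIT  vc=[5, 9, 14]
12: 0xe3 (blk 14, set 2) → VC-HIT  vc=[5, 9, 10]
13: 0x1a7 (blk 26, set 2) → MISS  vc=[5, 9, 10, 14]
14: 0x119 (blk 17, set 1) → MISS  vc=[5, 9, 10, 14, 29]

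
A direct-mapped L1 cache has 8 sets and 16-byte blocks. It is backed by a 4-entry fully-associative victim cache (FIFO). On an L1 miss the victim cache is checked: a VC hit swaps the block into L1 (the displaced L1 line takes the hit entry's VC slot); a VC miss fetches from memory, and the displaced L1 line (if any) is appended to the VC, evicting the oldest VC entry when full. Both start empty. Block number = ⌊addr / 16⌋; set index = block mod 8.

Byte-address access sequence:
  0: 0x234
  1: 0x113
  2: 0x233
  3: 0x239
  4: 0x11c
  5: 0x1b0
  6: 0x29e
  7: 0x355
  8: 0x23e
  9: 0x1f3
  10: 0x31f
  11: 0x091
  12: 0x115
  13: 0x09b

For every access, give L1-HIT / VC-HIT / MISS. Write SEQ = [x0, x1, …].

0: 0x234 (blk 35, set 3) → MISS  vc=[]
1: 0x113 (blk 17, set 1) → MISS  vc=[]
2: 0x233 (blk 35, set 3) → L1-HIT  vc=[]
3: 0x239 (blk 35, set 3) → L1-HIT  vc=[]
4: 0x11c (blk 17, set 1) → L1-HIT  vc=[]
5: 0x1b0 (blk 27, set 3) → MISS  vc=[35]
6: 0x29e (blk 41, set 1) → MISS  vc=[35, 17]
7: 0x355 (blk 53, set 5) → MISS  vc=[35, 17]
8: 0x23e (blk 35, set 3) → VC-HIT  vc=[27, 17]
9: 0x1f3 (blk 31, set 7) → MISS  vc=[27, 17]
10: 0x31f (blk 49, set 1) → MISS  vc=[27, 17, 41]
11: 0x91 (blk 9, set 1) → MISS  vc=[27, 17, 41, 49]
12: 0x115 (blk 17, set 1) → VC-HIT  vc=[27, 9, 41, 49]
13: 0x9b (blk 9, set 1) → VC-HIT  vc=[27, 17, 41, 49]

SEQ = [MISS, MISS, L1-HIT, L1-HIT, L1-HIT, MISS, MISS, MISS, VC-HIT, MISS, MISS, MISS, VC-HIT, VC-HIT]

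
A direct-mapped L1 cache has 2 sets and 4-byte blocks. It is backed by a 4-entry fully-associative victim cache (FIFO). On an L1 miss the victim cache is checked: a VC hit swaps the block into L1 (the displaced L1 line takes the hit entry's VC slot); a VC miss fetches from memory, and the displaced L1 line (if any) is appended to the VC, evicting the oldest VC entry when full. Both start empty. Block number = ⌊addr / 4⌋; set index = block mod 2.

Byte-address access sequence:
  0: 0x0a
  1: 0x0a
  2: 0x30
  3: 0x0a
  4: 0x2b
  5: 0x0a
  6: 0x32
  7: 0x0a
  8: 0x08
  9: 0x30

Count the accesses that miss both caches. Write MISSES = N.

0: 0xa (blk 2, set 0) → MISS  vc=[]
1: 0xa (blk 2, set 0) → L1-HIT  vc=[]
2: 0x30 (blk 12, set 0) → MISS  vc=[2]
3: 0xa (blk 2, set 0) → VC-HIT  vc=[12]
4: 0x2b (blk 10, set 0) → MISS  vc=[12, 2]
5: 0xa (blk 2, set 0) → VC-HIT  vc=[12, 10]
6: 0x32 (blk 12, set 0) → VC-HIT  vc=[2, 10]
7: 0xa (blk 2, set 0) → VC-HIT  vc=[12, 10]
8: 0x8 (blk 2, set 0) → L1-HIT  vc=[12, 10]
9: 0x30 (blk 12, set 0) → VC-HIT  vc=[2, 10]

MISSES = 3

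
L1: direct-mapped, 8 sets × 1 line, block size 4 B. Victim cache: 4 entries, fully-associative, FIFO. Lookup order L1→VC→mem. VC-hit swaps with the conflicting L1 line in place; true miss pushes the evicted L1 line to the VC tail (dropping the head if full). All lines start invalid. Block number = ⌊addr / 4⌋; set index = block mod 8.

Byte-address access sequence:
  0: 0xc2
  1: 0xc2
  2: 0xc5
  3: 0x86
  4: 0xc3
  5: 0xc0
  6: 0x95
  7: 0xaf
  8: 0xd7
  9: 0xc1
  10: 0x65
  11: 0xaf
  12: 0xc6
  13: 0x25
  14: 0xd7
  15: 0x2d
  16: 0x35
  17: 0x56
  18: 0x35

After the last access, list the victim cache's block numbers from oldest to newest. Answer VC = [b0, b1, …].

#0 0xc2→b48/s0 MISS; vc=[]
#1 0xc2→b48/s0 L1-HIT; vc=[]
#2 0xc5→b49/s1 MISS; vc=[]
#3 0x86→b33/s1 MISS; vc=[49]
#4 0xc3→b48/s0 L1-HIT; vc=[49]
#5 0xc0→b48/s0 L1-HIT; vc=[49]
#6 0x95→b37/s5 MISS; vc=[49]
#7 0xaf→b43/s3 MISS; vc=[49]
#8 0xd7→b53/s5 MISS; vc=[49,37]
#9 0xc1→b48/s0 L1-HIT; vc=[49,37]
#10 0x65→b25/s1 MISS; vc=[49,37,33]
#11 0xaf→b43/s3 L1-HIT; vc=[49,37,33]
#12 0xc6→b49/s1 VC-HIT; vc=[25,37,33]
#13 0x25→b9/s1 MISS; vc=[25,37,33,49]
#14 0xd7→b53/s5 L1-HIT; vc=[25,37,33,49]
#15 0x2d→b11/s3 MISS; vc=[37,33,49,43]
#16 0x35→b13/s5 MISS; vc=[33,49,43,53]
#17 0x56→b21/s5 MISS; vc=[49,43,53,13]
#18 0x35→b13/s5 VC-HIT; vc=[49,43,53,21]

VC = [49, 43, 53, 21]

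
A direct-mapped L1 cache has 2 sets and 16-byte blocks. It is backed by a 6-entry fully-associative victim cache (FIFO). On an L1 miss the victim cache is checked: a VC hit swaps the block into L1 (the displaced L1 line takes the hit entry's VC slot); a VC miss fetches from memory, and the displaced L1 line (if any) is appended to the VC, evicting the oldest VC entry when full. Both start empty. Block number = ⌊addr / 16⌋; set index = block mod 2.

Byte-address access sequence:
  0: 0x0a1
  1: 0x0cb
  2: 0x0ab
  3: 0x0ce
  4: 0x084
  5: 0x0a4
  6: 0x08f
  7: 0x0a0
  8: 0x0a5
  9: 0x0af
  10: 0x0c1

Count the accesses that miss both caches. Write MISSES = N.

MISSES = 3

  [0] addr=0xa1 blk=10 s=0: MISS | VC []
  [1] addr=0xcb blk=12 s=0: MISS | VC [10]
  [2] addr=0xab blk=10 s=0: VC-HIT | VC [12]
  [3] addr=0xce blk=12 s=0: VC-HIT | VC [10]
  [4] addr=0x84 blk=8 s=0: MISS | VC [10, 12]
  [5] addr=0xa4 blk=10 s=0: VC-HIT | VC [8, 12]
  [6] addr=0x8f blk=8 s=0: VC-HIT | VC [10, 12]
  [7] addr=0xa0 blk=10 s=0: VC-HIT | VC [8, 12]
  [8] addr=0xa5 blk=10 s=0: L1-HIT | VC [8, 12]
  [9] addr=0xaf blk=10 s=0: L1-HIT | VC [8, 12]
  [10] addr=0xc1 blk=12 s=0: VC-HIT | VC [8, 10]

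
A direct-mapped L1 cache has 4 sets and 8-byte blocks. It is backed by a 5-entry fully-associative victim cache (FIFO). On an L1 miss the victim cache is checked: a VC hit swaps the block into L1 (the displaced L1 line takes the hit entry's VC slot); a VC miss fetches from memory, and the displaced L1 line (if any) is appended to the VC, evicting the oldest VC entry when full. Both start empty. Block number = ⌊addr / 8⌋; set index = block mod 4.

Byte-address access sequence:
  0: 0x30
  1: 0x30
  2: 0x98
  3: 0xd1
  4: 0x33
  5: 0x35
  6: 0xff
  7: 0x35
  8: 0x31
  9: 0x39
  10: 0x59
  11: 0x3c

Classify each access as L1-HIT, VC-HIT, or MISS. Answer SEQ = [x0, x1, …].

SEQ = [MISS, L1-HIT, MISS, MISS, VC-HIT, L1-HIT, MISS, L1-HIT, L1-HIT, MISS, MISS, VC-HIT]

  [0] addr=0x30 blk=6 s=2: MISS | VC []
  [1] addr=0x30 blk=6 s=2: L1-HIT | VC []
  [2] addr=0x98 blk=19 s=3: MISS | VC []
  [3] addr=0xd1 blk=26 s=2: MISS | VC [6]
  [4] addr=0x33 blk=6 s=2: VC-HIT | VC [26]
  [5] addr=0x35 blk=6 s=2: L1-HIT | VC [26]
  [6] addr=0xff blk=31 s=3: MISS | VC [26, 19]
  [7] addr=0x35 blk=6 s=2: L1-HIT | VC [26, 19]
  [8] addr=0x31 blk=6 s=2: L1-HIT | VC [26, 19]
  [9] addr=0x39 blk=7 s=3: MISS | VC [26, 19, 31]
  [10] addr=0x59 blk=11 s=3: MISS | VC [26, 19, 31, 7]
  [11] addr=0x3c blk=7 s=3: VC-HIT | VC [26, 19, 31, 11]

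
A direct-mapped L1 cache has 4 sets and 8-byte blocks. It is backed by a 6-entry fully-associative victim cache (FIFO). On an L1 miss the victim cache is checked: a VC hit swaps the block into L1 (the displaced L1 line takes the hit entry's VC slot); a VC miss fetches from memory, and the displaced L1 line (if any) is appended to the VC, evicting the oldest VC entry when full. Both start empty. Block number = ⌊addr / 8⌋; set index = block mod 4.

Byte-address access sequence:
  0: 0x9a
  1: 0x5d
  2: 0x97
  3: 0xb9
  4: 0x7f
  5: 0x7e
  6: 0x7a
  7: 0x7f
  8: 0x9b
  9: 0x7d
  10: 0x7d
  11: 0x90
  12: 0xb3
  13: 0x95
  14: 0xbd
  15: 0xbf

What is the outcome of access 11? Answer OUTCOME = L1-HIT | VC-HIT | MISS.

OUTCOME = L1-HIT

#0 0x9a→b19/s3 MISS; vc=[]
#1 0x5d→b11/s3 MISS; vc=[19]
#2 0x97→b18/s2 MISS; vc=[19]
#3 0xb9→b23/s3 MISS; vc=[19,11]
#4 0x7f→b15/s3 MISS; vc=[19,11,23]
#5 0x7e→b15/s3 L1-HIT; vc=[19,11,23]
#6 0x7a→b15/s3 L1-HIT; vc=[19,11,23]
#7 0x7f→b15/s3 L1-HIT; vc=[19,11,23]
#8 0x9b→b19/s3 VC-HIT; vc=[15,11,23]
#9 0x7d→b15/s3 VC-HIT; vc=[19,11,23]
#10 0x7d→b15/s3 L1-HIT; vc=[19,11,23]
#11 0x90→b18/s2 L1-HIT; vc=[19,11,23]
#12 0xb3→b22/s2 MISS; vc=[19,11,23,18]
#13 0x95→b18/s2 VC-HIT; vc=[19,11,23,22]
#14 0xbd→b23/s3 VC-HIT; vc=[19,11,15,22]
#15 0xbf→b23/s3 L1-HIT; vc=[19,11,15,22]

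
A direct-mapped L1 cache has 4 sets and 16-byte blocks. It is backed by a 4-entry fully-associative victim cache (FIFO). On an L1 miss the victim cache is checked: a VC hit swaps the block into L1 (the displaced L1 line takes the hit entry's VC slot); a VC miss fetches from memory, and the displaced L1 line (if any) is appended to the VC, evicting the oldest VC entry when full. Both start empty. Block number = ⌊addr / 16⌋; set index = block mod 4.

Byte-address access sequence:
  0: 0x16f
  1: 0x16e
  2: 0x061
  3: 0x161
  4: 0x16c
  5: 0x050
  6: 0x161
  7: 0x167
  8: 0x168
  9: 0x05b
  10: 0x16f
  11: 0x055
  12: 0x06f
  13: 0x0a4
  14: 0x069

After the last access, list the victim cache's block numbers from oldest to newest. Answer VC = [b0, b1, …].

VC = [22, 10]

#0 0x16f→b22/s2 MISS; vc=[]
#1 0x16e→b22/s2 L1-HIT; vc=[]
#2 0x61→b6/s2 MISS; vc=[22]
#3 0x161→b22/s2 VC-HIT; vc=[6]
#4 0x16c→b22/s2 L1-HIT; vc=[6]
#5 0x50→b5/s1 MISS; vc=[6]
#6 0x161→b22/s2 L1-HIT; vc=[6]
#7 0x167→b22/s2 L1-HIT; vc=[6]
#8 0x168→b22/s2 L1-HIT; vc=[6]
#9 0x5b→b5/s1 L1-HIT; vc=[6]
#10 0x16f→b22/s2 L1-HIT; vc=[6]
#11 0x55→b5/s1 L1-HIT; vc=[6]
#12 0x6f→b6/s2 VC-HIT; vc=[22]
#13 0xa4→b10/s2 MISS; vc=[22,6]
#14 0x69→b6/s2 VC-HIT; vc=[22,10]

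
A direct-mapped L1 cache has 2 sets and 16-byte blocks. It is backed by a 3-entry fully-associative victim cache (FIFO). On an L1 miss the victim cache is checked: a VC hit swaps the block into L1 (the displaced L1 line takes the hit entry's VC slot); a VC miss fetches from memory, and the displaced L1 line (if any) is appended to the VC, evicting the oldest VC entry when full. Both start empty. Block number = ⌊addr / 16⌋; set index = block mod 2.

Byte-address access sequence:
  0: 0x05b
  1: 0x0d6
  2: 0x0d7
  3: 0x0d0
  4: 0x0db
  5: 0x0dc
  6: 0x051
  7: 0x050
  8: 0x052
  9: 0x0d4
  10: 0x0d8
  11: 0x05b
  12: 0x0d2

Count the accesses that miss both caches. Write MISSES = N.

MISSES = 2

0: 0x5b (blk 5, set 1) → MISS  vc=[]
1: 0xd6 (blk 13, set 1) → MISS  vc=[5]
2: 0xd7 (blk 13, set 1) → L1-HIT  vc=[5]
3: 0xd0 (blk 13, set 1) → L1-HIT  vc=[5]
4: 0xdb (blk 13, set 1) → L1-HIT  vc=[5]
5: 0xdc (blk 13, set 1) → L1-HIT  vc=[5]
6: 0x51 (blk 5, set 1) → VC-HIT  vc=[13]
7: 0x50 (blk 5, set 1) → L1-HIT  vc=[13]
8: 0x52 (blk 5, set 1) → L1-HIT  vc=[13]
9: 0xd4 (blk 13, set 1) → VC-HIT  vc=[5]
10: 0xd8 (blk 13, set 1) → L1-HIT  vc=[5]
11: 0x5b (blk 5, set 1) → VC-HIT  vc=[13]
12: 0xd2 (blk 13, set 1) → VC-HIT  vc=[5]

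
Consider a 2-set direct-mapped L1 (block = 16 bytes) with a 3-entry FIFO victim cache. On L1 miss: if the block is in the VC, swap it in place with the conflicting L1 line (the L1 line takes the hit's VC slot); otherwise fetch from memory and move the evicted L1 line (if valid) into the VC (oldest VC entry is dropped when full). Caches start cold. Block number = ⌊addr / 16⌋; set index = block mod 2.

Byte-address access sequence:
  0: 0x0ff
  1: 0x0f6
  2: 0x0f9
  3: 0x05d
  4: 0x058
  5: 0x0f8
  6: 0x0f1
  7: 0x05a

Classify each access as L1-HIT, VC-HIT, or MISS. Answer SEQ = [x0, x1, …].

SEQ = [MISS, L1-HIT, L1-HIT, MISS, L1-HIT, VC-HIT, L1-HIT, VC-HIT]

  [0] addr=0xff blk=15 s=1: MISS | VC []
  [1] addr=0xf6 blk=15 s=1: L1-HIT | VC []
  [2] addr=0xf9 blk=15 s=1: L1-HIT | VC []
  [3] addr=0x5d blk=5 s=1: MISS | VC [15]
  [4] addr=0x58 blk=5 s=1: L1-HIT | VC [15]
  [5] addr=0xf8 blk=15 s=1: VC-HIT | VC [5]
  [6] addr=0xf1 blk=15 s=1: L1-HIT | VC [5]
  [7] addr=0x5a blk=5 s=1: VC-HIT | VC [15]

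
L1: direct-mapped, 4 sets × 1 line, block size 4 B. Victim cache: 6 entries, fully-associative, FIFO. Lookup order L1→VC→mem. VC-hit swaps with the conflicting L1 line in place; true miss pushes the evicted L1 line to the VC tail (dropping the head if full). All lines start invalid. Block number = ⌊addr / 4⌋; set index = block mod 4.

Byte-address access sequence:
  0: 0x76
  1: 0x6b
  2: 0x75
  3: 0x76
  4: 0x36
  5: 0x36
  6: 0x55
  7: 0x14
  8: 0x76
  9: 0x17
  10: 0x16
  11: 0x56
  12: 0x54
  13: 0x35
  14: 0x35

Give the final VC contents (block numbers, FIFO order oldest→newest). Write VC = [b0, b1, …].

0: 0x76 (blk 29, set 1) → MISS  vc=[]
1: 0x6b (blk 26, set 2) → MISS  vc=[]
2: 0x75 (blk 29, set 1) → L1-HIT  vc=[]
3: 0x76 (blk 29, set 1) → L1-HIT  vc=[]
4: 0x36 (blk 13, set 1) → MISS  vc=[29]
5: 0x36 (blk 13, set 1) → L1-HIT  vc=[29]
6: 0x55 (blk 21, set 1) → MISS  vc=[29, 13]
7: 0x14 (blk 5, set 1) → MISS  vc=[29, 13, 21]
8: 0x76 (blk 29, set 1) → VC-HIT  vc=[5, 13, 21]
9: 0x17 (blk 5, set 1) → VC-HIT  vc=[29, 13, 21]
10: 0x16 (blk 5, set 1) → L1-HIT  vc=[29, 13, 21]
11: 0x56 (blk 21, set 1) → VC-HIT  vc=[29, 13, 5]
12: 0x54 (blk 21, set 1) → L1-HIT  vc=[29, 13, 5]
13: 0x35 (blk 13, set 1) → VC-HIT  vc=[29, 21, 5]
14: 0x35 (blk 13, set 1) → L1-HIT  vc=[29, 21, 5]

VC = [29, 21, 5]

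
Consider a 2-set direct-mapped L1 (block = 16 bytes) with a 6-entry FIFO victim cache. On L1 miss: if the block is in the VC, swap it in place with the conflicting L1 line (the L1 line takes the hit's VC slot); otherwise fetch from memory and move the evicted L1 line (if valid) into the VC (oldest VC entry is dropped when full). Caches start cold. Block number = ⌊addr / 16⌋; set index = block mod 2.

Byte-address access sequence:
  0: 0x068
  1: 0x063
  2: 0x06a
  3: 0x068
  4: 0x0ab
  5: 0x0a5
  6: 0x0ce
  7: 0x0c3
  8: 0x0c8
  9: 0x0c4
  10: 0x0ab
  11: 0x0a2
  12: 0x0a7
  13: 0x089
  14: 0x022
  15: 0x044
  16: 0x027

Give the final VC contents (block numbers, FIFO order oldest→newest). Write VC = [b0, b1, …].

0: 0x68 (blk 6, set 0) → MISS  vc=[]
1: 0x63 (blk 6, set 0) → L1-HIT  vc=[]
2: 0x6a (blk 6, set 0) → L1-HIT  vc=[]
3: 0x68 (blk 6, set 0) → L1-HIT  vc=[]
4: 0xab (blk 10, set 0) → MISS  vc=[6]
5: 0xa5 (blk 10, set 0) → L1-HIT  vc=[6]
6: 0xce (blk 12, set 0) → MISS  vc=[6, 10]
7: 0xc3 (blk 12, set 0) → L1-HIT  vc=[6, 10]
8: 0xc8 (blk 12, set 0) → L1-HIT  vc=[6, 10]
9: 0xc4 (blk 12, set 0) → L1-HIT  vc=[6, 10]
10: 0xab (blk 10, set 0) → VC-HIT  vc=[6, 12]
11: 0xa2 (blk 10, set 0) → L1-HIT  vc=[6, 12]
12: 0xa7 (blk 10, set 0) → L1-HIT  vc=[6, 12]
13: 0x89 (blk 8, set 0) → MISS  vc=[6, 12, 10]
14: 0x22 (blk 2, set 0) → MISS  vc=[6, 12, 10, 8]
15: 0x44 (blk 4, set 0) → MISS  vc=[6, 12, 10, 8, 2]
16: 0x27 (blk 2, set 0) → VC-HIT  vc=[6, 12, 10, 8, 4]

VC = [6, 12, 10, 8, 4]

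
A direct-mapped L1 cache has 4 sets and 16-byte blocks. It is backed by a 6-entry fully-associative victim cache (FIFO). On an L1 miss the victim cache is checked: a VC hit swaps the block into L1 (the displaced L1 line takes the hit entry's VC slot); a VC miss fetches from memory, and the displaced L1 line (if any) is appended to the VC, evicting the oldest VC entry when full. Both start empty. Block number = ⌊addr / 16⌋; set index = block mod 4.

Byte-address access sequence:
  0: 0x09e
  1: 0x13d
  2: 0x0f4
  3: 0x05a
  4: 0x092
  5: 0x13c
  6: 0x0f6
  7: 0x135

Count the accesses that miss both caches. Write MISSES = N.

MISSES = 4

#0 0x9e→b9/s1 MISS; vc=[]
#1 0x13d→b19/s3 MISS; vc=[]
#2 0xf4→b15/s3 MISS; vc=[19]
#3 0x5a→b5/s1 MISS; vc=[19,9]
#4 0x92→b9/s1 VC-HIT; vc=[19,5]
#5 0x13c→b19/s3 VC-HIT; vc=[15,5]
#6 0xf6→b15/s3 VC-HIT; vc=[19,5]
#7 0x135→b19/s3 VC-HIT; vc=[15,5]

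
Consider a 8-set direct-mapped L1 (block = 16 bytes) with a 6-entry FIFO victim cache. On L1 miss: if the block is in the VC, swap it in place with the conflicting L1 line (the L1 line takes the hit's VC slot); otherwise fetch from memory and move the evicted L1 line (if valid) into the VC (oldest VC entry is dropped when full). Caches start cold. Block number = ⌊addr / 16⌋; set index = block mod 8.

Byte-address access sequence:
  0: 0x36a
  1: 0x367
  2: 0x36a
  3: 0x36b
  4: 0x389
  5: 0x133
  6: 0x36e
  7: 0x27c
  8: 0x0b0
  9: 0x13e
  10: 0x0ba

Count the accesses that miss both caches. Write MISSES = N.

  [0] addr=0x36a blk=54 s=6: MISS | VC []
  [1] addr=0x367 blk=54 s=6: L1-HIT | VC []
  [2] addr=0x36a blk=54 s=6: L1-HIT | VC []
  [3] addr=0x36b blk=54 s=6: L1-HIT | VC []
  [4] addr=0x389 blk=56 s=0: MISS | VC []
  [5] addr=0x133 blk=19 s=3: MISS | VC []
  [6] addr=0x36e blk=54 s=6: L1-HIT | VC []
  [7] addr=0x27c blk=39 s=7: MISS | VC []
  [8] addr=0xb0 blk=11 s=3: MISS | VC [19]
  [9] addr=0x13e blk=19 s=3: VC-HIT | VC [11]
  [10] addr=0xba blk=11 s=3: VC-HIT | VC [19]

MISSES = 5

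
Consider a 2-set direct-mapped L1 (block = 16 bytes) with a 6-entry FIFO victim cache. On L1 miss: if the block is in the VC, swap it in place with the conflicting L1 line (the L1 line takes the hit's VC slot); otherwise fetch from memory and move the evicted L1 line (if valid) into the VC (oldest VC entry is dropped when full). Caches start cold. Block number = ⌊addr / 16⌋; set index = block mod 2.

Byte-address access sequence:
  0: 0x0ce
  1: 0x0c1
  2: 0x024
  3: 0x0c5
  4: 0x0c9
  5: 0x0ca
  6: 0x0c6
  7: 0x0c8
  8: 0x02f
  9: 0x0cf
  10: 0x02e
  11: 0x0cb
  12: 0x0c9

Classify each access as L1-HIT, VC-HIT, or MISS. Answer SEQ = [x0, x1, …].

SEQ = [MISS, L1-HIT, MISS, VC-HIT, L1-HIT, L1-HIT, L1-HIT, L1-HIT, VC-HIT, VC-HIT, VC-HIT, VC-HIT, L1-HIT]

0: 0xce (blk 12, set 0) → MISS  vc=[]
1: 0xc1 (blk 12, set 0) → L1-HIT  vc=[]
2: 0x24 (blk 2, set 0) → MISS  vc=[12]
3: 0xc5 (blk 12, set 0) → VC-HIT  vc=[2]
4: 0xc9 (blk 12, set 0) → L1-HIT  vc=[2]
5: 0xca (blk 12, set 0) → L1-HIT  vc=[2]
6: 0xc6 (blk 12, set 0) → L1-HIT  vc=[2]
7: 0xc8 (blk 12, set 0) → L1-HIT  vc=[2]
8: 0x2f (blk 2, set 0) → VC-HIT  vc=[12]
9: 0xcf (blk 12, set 0) → VC-HIT  vc=[2]
10: 0x2e (blk 2, set 0) → VC-HIT  vc=[12]
11: 0xcb (blk 12, set 0) → VC-HIT  vc=[2]
12: 0xc9 (blk 12, set 0) → L1-HIT  vc=[2]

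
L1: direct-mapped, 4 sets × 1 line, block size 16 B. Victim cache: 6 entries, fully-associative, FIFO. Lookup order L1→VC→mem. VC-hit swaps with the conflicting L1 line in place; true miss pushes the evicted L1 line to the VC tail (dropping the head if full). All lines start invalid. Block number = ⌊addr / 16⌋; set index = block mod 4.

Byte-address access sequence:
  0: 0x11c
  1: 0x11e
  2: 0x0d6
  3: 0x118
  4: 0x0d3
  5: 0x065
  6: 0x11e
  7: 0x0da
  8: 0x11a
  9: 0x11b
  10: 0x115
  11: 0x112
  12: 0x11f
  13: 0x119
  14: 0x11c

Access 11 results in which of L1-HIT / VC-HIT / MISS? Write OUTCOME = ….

OUTCOME = L1-HIT

  [0] addr=0x11c blk=17 s=1: MISS | VC []
  [1] addr=0x11e blk=17 s=1: L1-HIT | VC []
  [2] addr=0xd6 blk=13 s=1: MISS | VC [17]
  [3] addr=0x118 blk=17 s=1: VC-HIT | VC [13]
  [4] addr=0xd3 blk=13 s=1: VC-HIT | VC [17]
  [5] addr=0x65 blk=6 s=2: MISS | VC [17]
  [6] addr=0x11e blk=17 s=1: VC-HIT | VC [13]
  [7] addr=0xda blk=13 s=1: VC-HIT | VC [17]
  [8] addr=0x11a blk=17 s=1: VC-HIT | VC [13]
  [9] addr=0x11b blk=17 s=1: L1-HIT | VC [13]
  [10] addr=0x115 blk=17 s=1: L1-HIT | VC [13]
  [11] addr=0x112 blk=17 s=1: L1-HIT | VC [13]
  [12] addr=0x11f blk=17 s=1: L1-HIT | VC [13]
  [13] addr=0x119 blk=17 s=1: L1-HIT | VC [13]
  [14] addr=0x11c blk=17 s=1: L1-HIT | VC [13]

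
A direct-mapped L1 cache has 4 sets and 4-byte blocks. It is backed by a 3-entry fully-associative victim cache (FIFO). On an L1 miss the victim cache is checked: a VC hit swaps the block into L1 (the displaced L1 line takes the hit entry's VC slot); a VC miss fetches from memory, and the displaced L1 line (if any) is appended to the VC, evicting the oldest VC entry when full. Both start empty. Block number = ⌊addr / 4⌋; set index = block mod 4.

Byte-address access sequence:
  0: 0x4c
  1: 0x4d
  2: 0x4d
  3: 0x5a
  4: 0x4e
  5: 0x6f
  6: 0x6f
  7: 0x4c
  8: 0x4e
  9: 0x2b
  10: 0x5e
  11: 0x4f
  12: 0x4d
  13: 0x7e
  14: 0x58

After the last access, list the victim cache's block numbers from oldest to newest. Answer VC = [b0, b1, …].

VC = [10, 23, 19]

0: 0x4c (blk 19, set 3) → MISS  vc=[]
1: 0x4d (blk 19, set 3) → L1-HIT  vc=[]
2: 0x4d (blk 19, set 3) → L1-HIT  vc=[]
3: 0x5a (blk 22, set 2) → MISS  vc=[]
4: 0x4e (blk 19, set 3) → L1-HIT  vc=[]
5: 0x6f (blk 27, set 3) → MISS  vc=[19]
6: 0x6f (blk 27, set 3) → L1-HIT  vc=[19]
7: 0x4c (blk 19, set 3) → VC-HIT  vc=[27]
8: 0x4e (blk 19, set 3) → L1-HIT  vc=[27]
9: 0x2b (blk 10, set 2) → MISS  vc=[27, 22]
10: 0x5e (blk 23, set 3) → MISS  vc=[27, 22, 19]
11: 0x4f (blk 19, set 3) → VC-HIT  vc=[27, 22, 23]
12: 0x4d (blk 19, set 3) → L1-HIT  vc=[27, 22, 23]
13: 0x7e (blk 31, set 3) → MISS  vc=[22, 23, 19]
14: 0x58 (blk 22, set 2) → VC-HIT  vc=[10, 23, 19]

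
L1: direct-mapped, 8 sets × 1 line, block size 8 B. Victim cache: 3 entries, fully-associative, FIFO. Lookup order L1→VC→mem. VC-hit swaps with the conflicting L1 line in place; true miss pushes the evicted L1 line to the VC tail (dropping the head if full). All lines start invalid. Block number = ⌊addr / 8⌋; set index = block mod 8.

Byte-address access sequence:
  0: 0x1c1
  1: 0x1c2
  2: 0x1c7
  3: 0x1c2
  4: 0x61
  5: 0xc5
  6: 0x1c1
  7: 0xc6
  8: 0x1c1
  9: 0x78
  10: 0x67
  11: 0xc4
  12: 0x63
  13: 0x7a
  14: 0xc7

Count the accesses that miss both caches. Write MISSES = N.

#0 0x1c1→b56/s0 MISS; vc=[]
#1 0x1c2→b56/s0 L1-HIT; vc=[]
#2 0x1c7→b56/s0 L1-HIT; vc=[]
#3 0x1c2→b56/s0 L1-HIT; vc=[]
#4 0x61→b12/s4 MISS; vc=[]
#5 0xc5→b24/s0 MISS; vc=[56]
#6 0x1c1→b56/s0 VC-HIT; vc=[24]
#7 0xc6→b24/s0 VC-HIT; vc=[56]
#8 0x1c1→b56/s0 VC-HIT; vc=[24]
#9 0x78→b15/s7 MISS; vc=[24]
#10 0x67→b12/s4 L1-HIT; vc=[24]
#11 0xc4→b24/s0 VC-HIT; vc=[56]
#12 0x63→b12/s4 L1-HIT; vc=[56]
#13 0x7a→b15/s7 L1-HIT; vc=[56]
#14 0xc7→b24/s0 L1-HIT; vc=[56]

MISSES = 4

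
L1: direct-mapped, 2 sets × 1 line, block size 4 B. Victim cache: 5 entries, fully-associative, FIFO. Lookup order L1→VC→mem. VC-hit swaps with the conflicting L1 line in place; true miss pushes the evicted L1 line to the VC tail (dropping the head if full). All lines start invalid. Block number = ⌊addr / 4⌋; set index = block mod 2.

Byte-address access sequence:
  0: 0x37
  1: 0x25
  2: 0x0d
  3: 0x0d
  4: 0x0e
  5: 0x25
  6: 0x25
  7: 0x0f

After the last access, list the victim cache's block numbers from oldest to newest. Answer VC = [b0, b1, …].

VC = [13, 9]

  [0] addr=0x37 blk=13 s=1: MISS | VC []
  [1] addr=0x25 blk=9 s=1: MISS | VC [13]
  [2] addr=0xd blk=3 s=1: MISS | VC [13, 9]
  [3] addr=0xd blk=3 s=1: L1-HIT | VC [13, 9]
  [4] addr=0xe blk=3 s=1: L1-HIT | VC [13, 9]
  [5] addr=0x25 blk=9 s=1: VC-HIT | VC [13, 3]
  [6] addr=0x25 blk=9 s=1: L1-HIT | VC [13, 3]
  [7] addr=0xf blk=3 s=1: VC-HIT | VC [13, 9]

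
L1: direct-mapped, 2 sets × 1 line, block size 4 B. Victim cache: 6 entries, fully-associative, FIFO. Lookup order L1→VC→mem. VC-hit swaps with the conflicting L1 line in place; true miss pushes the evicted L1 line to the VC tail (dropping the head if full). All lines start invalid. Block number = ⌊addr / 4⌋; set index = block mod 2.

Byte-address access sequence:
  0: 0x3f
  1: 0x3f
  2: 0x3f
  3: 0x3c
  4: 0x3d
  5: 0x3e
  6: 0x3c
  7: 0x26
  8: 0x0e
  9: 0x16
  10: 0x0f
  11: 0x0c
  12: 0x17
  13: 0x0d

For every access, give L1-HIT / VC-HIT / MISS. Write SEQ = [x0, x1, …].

0: 0x3f (blk 15, set 1) → MISS  vc=[]
1: 0x3f (blk 15, set 1) → L1-HIT  vc=[]
2: 0x3f (blk 15, set 1) → L1-HIT  vc=[]
3: 0x3c (blk 15, set 1) → L1-HIT  vc=[]
4: 0x3d (blk 15, set 1) → L1-HIT  vc=[]
5: 0x3e (blk 15, set 1) → L1-HIT  vc=[]
6: 0x3c (blk 15, set 1) → L1-HIT  vc=[]
7: 0x26 (blk 9, set 1) → MISS  vc=[15]
8: 0xe (blk 3, set 1) → MISS  vc=[15, 9]
9: 0x16 (blk 5, set 1) → MISS  vc=[15, 9, 3]
10: 0xf (blk 3, set 1) → VC-HIT  vc=[15, 9, 5]
11: 0xc (blk 3, set 1) → L1-HIT  vc=[15, 9, 5]
12: 0x17 (blk 5, set 1) → VC-HIT  vc=[15, 9, 3]
13: 0xd (blk 3, set 1) → VC-HIT  vc=[15, 9, 5]

SEQ = [MISS, L1-HIT, L1-HIT, L1-HIT, L1-HIT, L1-HIT, L1-HIT, MISS, MISS, MISS, VC-HIT, L1-HIT, VC-HIT, VC-HIT]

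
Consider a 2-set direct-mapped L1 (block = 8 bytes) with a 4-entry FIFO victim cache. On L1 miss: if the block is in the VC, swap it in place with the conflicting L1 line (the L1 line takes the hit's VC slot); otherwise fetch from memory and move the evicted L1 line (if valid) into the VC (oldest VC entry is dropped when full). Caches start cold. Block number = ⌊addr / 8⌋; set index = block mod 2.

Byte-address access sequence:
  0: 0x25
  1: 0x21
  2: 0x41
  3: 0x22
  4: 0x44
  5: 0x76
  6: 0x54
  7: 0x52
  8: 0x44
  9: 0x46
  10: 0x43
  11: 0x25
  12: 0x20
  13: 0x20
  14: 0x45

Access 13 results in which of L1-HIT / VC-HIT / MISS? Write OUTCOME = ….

OUTCOME = L1-HIT

  [0] addr=0x25 blk=4 s=0: MISS | VC []
  [1] addr=0x21 blk=4 s=0: L1-HIT | VC []
  [2] addr=0x41 blk=8 s=0: MISS | VC [4]
  [3] addr=0x22 blk=4 s=0: VC-HIT | VC [8]
  [4] addr=0x44 blk=8 s=0: VC-HIT | VC [4]
  [5] addr=0x76 blk=14 s=0: MISS | VC [4, 8]
  [6] addr=0x54 blk=10 s=0: MISS | VC [4, 8, 14]
  [7] addr=0x52 blk=10 s=0: L1-HIT | VC [4, 8, 14]
  [8] addr=0x44 blk=8 s=0: VC-HIT | VC [4, 10, 14]
  [9] addr=0x46 blk=8 s=0: L1-HIT | VC [4, 10, 14]
  [10] addr=0x43 blk=8 s=0: L1-HIT | VC [4, 10, 14]
  [11] addr=0x25 blk=4 s=0: VC-HIT | VC [8, 10, 14]
  [12] addr=0x20 blk=4 s=0: L1-HIT | VC [8, 10, 14]
  [13] addr=0x20 blk=4 s=0: L1-HIT | VC [8, 10, 14]
  [14] addr=0x45 blk=8 s=0: VC-HIT | VC [4, 10, 14]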